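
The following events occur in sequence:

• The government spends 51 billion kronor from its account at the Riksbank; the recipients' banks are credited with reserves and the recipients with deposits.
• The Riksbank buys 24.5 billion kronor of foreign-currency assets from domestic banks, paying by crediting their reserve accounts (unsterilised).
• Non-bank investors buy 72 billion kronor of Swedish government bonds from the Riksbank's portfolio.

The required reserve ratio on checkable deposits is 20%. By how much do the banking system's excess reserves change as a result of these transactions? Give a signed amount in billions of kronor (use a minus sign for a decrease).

+7.7 billion

Government spending 51 billion kronor: reserves +51B, deposits +51B.
FX purchase 24.5 billion kronor: reserves +24.5B, deposits 0.
Asset sale (to non-banks) 72 billion kronor: reserves −72B, deposits −72B.
Totals: Δreserves = +3.5B, Δdeposits = −21B.
Δrequired reserves = 20% × −21B = −4.2B.
Δexcess reserves = Δreserves − Δrequired = +3.5B − (−4.2B) = +7.7 billion.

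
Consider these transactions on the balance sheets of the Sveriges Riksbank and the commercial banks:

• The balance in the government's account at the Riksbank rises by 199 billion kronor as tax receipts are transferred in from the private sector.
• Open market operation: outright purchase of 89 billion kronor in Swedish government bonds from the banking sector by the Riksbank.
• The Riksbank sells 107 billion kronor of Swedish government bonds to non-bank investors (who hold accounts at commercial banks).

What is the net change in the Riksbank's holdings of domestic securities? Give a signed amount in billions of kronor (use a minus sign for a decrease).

Riksbank balance sheet:
  Assets:      Securities −18B
  Liabilities: Bank reserves −217B, Government deposits +199B
Commercial banking system:
  Assets:      Reserves at CB −217B, Securities −89B
  Liabilities: Checkable deposits −306B
So the change in the Riksbank's holdings of domestic securities is -18 billion.

-18 billion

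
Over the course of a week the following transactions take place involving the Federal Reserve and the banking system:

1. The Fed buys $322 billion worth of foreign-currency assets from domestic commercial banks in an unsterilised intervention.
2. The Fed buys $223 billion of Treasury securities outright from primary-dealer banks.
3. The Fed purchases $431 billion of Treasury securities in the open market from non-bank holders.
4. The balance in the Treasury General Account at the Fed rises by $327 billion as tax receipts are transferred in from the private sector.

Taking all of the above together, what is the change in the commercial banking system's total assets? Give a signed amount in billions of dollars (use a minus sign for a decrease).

+$104 billion

Fed balance sheet:
  Assets:      Securities +$654B, Foreign assets +$322B
  Liabilities: Bank reserves +$649B, Government deposits +$327B
Commercial banking system:
  Assets:      Reserves at CB +$649B, Securities −$223B, Foreign assets −$322B
  Liabilities: Checkable deposits +$104B
Change in total bank assets = +$104 billion.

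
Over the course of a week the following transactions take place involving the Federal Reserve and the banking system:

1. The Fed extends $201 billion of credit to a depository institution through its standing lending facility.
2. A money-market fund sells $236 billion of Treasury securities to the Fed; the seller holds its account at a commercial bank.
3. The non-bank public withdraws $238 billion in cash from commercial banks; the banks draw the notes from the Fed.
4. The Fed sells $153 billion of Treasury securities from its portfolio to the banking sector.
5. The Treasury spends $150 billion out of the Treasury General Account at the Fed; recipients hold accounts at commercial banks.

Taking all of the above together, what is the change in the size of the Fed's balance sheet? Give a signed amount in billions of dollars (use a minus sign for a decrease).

+$284 billion

Fed balance sheet:
  Assets:      Securities +$83B, Loans to banks +$201B
  Liabilities: Bank reserves +$196B, Currency in circulation +$238B, Government deposits −$150B
Change in total Fed assets = +$284 billion.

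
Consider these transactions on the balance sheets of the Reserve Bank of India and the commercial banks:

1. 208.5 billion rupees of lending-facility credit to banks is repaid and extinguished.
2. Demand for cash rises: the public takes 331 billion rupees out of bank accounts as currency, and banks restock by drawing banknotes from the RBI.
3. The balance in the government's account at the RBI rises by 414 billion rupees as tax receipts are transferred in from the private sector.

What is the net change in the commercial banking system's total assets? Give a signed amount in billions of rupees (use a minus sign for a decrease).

-953.5 billion

Discount-window repayment 208.5 billion rupees: bank balance sheets shrink → −208.5B.
Currency withdrawal 331 billion rupees: bank balance sheets shrink → −331B.
Government account inflow 414 billion rupees: bank balance sheets shrink → −414B.
Net: −208.5 − 331 − 414 = -953.5 billion.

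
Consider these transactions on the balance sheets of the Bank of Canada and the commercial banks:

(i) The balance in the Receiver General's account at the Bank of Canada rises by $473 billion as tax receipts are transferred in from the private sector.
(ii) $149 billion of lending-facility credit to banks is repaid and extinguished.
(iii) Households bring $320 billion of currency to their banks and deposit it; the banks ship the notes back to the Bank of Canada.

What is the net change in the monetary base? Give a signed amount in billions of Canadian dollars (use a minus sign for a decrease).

Government account inflow $473 billion: reserves shift to a non-base liability → −$473B.
Discount-window repayment $149 billion: Bank of Canada balance sheet contracts → −$149B.
Currency deposit $320 billion: just a shift between currency and reserves — both are base money → 0.
Net: −473 − 149 + 0 = -$622 billion.

-$622 billion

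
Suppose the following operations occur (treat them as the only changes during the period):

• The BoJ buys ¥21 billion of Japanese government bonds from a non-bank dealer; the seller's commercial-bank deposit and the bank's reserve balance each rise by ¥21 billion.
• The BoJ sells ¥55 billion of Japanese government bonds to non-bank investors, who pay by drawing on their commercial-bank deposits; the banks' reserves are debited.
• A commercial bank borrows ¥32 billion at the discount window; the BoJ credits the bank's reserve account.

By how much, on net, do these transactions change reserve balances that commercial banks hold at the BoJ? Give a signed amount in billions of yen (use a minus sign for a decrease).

Asset purchase (from non-banks) ¥21 billion: the BoJ pays by crediting reserve accounts → +¥21B.
Asset sale (to non-banks) ¥55 billion: the non-bank buyers' banks settle from reserves → −¥55B.
Discount-window loan ¥32 billion: the loan is credited to the bank's reserve account → +¥32B.
Net: 21 − 55 + 32 = -¥2 billion.

-¥2 billion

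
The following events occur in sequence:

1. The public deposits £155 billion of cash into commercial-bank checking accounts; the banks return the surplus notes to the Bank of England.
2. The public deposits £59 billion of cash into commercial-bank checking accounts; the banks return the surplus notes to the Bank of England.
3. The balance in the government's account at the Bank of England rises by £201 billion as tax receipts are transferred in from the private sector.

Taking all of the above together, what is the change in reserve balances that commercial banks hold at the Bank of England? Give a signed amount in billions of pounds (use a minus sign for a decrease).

+£13 billion

Currency deposit £155 billion: returned notes are swapped for reserve credit → +£155B.
Currency deposit £59 billion: returned notes are swapped for reserve credit → +£59B.
Government account inflow £201 billion: funds move from bank reserves into the government account → −£201B.
Net: 155 + 59 − 201 = +£13 billion.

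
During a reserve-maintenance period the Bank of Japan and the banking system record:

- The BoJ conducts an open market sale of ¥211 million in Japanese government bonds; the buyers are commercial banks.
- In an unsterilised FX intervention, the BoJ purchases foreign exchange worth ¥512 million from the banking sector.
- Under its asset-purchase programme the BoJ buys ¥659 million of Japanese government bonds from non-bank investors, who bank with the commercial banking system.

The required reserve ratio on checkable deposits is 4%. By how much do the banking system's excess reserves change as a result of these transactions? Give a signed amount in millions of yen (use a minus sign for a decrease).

OMO sale (to banks) ¥211 million: reserves −¥211M, deposits 0.
FX purchase ¥512 million: reserves +¥512M, deposits 0.
Asset purchase (from non-banks) ¥659 million: reserves +¥659M, deposits +¥659M.
Totals: Δreserves = +¥960M, Δdeposits = +¥659M.
Δrequired reserves = 4% × +¥659M = +¥26.36M.
Δexcess reserves = Δreserves − Δrequired = +¥960M − (+¥26.36M) = +¥933.64 million.

+¥933.64 million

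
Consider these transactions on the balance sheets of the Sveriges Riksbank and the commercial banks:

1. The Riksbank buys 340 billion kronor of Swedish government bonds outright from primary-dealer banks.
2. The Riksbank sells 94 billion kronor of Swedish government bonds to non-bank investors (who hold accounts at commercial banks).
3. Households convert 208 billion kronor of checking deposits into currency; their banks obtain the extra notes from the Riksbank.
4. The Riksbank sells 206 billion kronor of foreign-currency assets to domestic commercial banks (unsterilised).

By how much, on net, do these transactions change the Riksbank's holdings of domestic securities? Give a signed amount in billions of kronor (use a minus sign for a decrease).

+246 billion

Riksbank balance sheet:
  Assets:      Securities +246B, Foreign assets −206B
  Liabilities: Bank reserves −168B, Currency in circulation +208B
So the change in the Riksbank's holdings of domestic securities is +246 billion.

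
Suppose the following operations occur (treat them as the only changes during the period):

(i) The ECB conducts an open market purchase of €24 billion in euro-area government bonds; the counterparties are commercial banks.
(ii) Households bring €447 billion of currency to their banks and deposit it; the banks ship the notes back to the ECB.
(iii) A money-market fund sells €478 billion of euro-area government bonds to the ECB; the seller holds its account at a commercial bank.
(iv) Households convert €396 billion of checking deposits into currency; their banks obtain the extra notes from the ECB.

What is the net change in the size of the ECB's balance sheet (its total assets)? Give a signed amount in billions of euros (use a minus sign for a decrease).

OMO purchase (from banks) €24 billion: an ECB asset is acquired → +€24B.
Currency deposit €447 billion: only the composition of liabilities changes → 0.
Asset purchase (from non-banks) €478 billion: an ECB asset is acquired → +€478B.
Currency withdrawal €396 billion: only the composition of liabilities changes → 0.
Net: 24 + 0 + 478 + 0 = +€502 billion.

+€502 billion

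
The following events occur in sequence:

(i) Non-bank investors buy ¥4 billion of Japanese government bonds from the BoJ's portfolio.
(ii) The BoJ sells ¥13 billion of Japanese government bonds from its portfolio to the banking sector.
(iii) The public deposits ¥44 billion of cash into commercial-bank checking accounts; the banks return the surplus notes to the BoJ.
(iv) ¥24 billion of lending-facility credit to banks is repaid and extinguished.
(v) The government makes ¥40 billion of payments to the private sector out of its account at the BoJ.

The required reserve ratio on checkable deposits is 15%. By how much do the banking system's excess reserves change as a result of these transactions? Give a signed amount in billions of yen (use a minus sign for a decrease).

Asset sale (to non-banks) ¥4 billion: reserves −¥4B, deposits −¥4B.
OMO sale (to banks) ¥13 billion: reserves −¥13B, deposits 0.
Currency deposit ¥44 billion: reserves +¥44B, deposits +¥44B.
Discount-window repayment ¥24 billion: reserves −¥24B, deposits 0.
Government spending ¥40 billion: reserves +¥40B, deposits +¥40B.
Totals: Δreserves = +¥43B, Δdeposits = +¥80B.
Δrequired reserves = 15% × +¥80B = +¥12B.
Δexcess reserves = Δreserves − Δrequired = +¥43B − (+¥12B) = +¥31 billion.

+¥31 billion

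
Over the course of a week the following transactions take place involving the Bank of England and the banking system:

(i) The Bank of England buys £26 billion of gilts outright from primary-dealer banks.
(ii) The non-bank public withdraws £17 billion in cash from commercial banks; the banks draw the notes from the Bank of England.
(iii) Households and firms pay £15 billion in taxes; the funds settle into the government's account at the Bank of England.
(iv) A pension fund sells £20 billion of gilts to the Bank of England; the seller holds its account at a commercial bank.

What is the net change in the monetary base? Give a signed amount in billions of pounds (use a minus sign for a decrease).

OMO purchase (from banks) £26 billion: Bank of England balance sheet expands → +£26B.
Currency withdrawal £17 billion: just a shift between currency and reserves — both are base money → 0.
Government account inflow £15 billion: reserves shift to a non-base liability → −£15B.
Asset purchase (from non-banks) £20 billion: Bank of England balance sheet expands → +£20B.
Net: 26 + 0 − 15 + 20 = +£31 billion.

+£31 billion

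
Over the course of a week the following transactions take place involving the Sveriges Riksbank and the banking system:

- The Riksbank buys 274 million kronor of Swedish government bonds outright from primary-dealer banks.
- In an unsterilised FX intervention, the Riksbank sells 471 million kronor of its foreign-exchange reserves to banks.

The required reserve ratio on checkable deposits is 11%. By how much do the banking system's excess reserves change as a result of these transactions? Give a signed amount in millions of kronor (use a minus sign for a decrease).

OMO purchase (from banks) 274 million kronor: reserves +274M, deposits 0.
FX sale 471 million kronor: reserves −471M, deposits 0.
Totals: Δreserves = −197M, Δdeposits = 0.
Δrequired reserves = 11% × 0 = 0.
Δexcess reserves = Δreserves − Δrequired = −197M − (0) = -197 million.

-197 million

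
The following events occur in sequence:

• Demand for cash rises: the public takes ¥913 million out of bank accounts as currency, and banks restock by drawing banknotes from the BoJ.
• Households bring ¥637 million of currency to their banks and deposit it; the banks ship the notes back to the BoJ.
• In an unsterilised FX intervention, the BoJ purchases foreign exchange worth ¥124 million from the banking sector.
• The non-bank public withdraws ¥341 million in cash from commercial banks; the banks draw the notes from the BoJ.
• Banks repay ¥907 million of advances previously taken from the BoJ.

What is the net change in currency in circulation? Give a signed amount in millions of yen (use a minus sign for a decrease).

+¥617 million

BoJ balance sheet:
  Assets:      Loans to banks −¥907M, Foreign assets +¥124M
  Liabilities: Bank reserves −¥1400M, Currency in circulation +¥617M
Commercial banking system:
  Assets:      Reserves at CB −¥1400M, Foreign assets −¥124M
  Liabilities: Checkable deposits −¥617M, Borrowings from CB −¥907M
So the change in currency in circulation is +¥617 million.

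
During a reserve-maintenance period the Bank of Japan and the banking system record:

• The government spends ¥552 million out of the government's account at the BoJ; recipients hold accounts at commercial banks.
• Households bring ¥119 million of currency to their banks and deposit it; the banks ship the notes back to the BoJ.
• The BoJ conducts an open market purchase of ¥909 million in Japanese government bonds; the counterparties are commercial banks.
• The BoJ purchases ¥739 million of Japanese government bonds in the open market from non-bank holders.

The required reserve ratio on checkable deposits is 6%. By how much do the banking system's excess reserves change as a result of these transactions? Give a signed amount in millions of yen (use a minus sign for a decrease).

Government spending ¥552 million: reserves +¥552M, deposits +¥552M.
Currency deposit ¥119 million: reserves +¥119M, deposits +¥119M.
OMO purchase (from banks) ¥909 million: reserves +¥909M, deposits 0.
Asset purchase (from non-banks) ¥739 million: reserves +¥739M, deposits +¥739M.
Totals: Δreserves = +¥2319M, Δdeposits = +¥1410M.
Δrequired reserves = 6% × +¥1410M = +¥84.6M.
Δexcess reserves = Δreserves − Δrequired = +¥2319M − (+¥84.6M) = +¥2234.4 million.

+¥2234.4 million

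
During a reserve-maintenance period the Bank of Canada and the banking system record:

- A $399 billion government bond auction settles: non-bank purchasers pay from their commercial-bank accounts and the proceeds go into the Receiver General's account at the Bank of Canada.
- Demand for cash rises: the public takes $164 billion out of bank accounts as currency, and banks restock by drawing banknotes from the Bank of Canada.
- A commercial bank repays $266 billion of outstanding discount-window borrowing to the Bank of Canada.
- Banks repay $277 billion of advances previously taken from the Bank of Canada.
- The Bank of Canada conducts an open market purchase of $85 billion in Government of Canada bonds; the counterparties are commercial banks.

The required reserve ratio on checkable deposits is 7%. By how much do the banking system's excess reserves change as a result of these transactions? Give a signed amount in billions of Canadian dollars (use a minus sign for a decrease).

Government account inflow $399 billion: reserves −$399B, deposits −$399B.
Currency withdrawal $164 billion: reserves −$164B, deposits −$164B.
Discount-window repayment $266 billion: reserves −$266B, deposits 0.
Discount-window repayment $277 billion: reserves −$277B, deposits 0.
OMO purchase (from banks) $85 billion: reserves +$85B, deposits 0.
Totals: Δreserves = −$1021B, Δdeposits = −$563B.
Δrequired reserves = 7% × −$563B = −$39.41B.
Δexcess reserves = Δreserves − Δrequired = −$1021B − (−$39.41B) = -$981.59 billion.

-$981.59 billion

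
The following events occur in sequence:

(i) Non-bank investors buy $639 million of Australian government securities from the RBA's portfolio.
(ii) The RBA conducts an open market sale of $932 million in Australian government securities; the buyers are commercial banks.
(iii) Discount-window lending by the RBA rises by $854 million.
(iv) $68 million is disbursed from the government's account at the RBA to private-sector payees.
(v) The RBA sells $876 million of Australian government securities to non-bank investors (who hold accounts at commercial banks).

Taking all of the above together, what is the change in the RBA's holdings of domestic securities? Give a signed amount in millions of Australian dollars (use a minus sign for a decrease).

-$2447 million

Asset sale (to non-banks) $639 million: securities removed from the RBA's portfolio → −$639M.
OMO sale (to banks) $932 million: securities removed from the RBA's portfolio → −$932M.
Discount-window loan $854 million: the RBA's securities portfolio is untouched → 0.
Government spending $68 million: the RBA's securities portfolio is untouched → 0.
Asset sale (to non-banks) $876 million: securities removed from the RBA's portfolio → −$876M.
Net: −639 − 932 + 0 + 0 − 876 = -$2447 million.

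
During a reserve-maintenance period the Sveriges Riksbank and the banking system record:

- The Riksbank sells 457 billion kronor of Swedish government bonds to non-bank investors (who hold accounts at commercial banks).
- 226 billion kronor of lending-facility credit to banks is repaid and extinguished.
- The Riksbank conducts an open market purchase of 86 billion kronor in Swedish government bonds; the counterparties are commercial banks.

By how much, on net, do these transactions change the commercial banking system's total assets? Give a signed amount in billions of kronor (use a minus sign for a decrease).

Asset sale (to non-banks) 457 billion kronor: bank balance sheets shrink → −457B.
Discount-window repayment 226 billion kronor: bank balance sheets shrink → −226B.
OMO purchase (from banks) 86 billion kronor: just an asset swap on bank balance sheets → 0.
Net: −457 − 226 + 0 = -683 billion.

-683 billion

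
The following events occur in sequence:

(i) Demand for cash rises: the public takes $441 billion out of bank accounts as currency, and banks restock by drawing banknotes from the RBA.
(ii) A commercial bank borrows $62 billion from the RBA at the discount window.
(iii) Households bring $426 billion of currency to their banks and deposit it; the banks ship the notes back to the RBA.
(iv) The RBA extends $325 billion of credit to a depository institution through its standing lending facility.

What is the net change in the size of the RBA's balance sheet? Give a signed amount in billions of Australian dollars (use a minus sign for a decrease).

+$387 billion

RBA balance sheet:
  Assets:      Loans to banks +$387B
  Liabilities: Bank reserves +$372B, Currency in circulation +$15B
Change in total RBA assets = +$387 billion.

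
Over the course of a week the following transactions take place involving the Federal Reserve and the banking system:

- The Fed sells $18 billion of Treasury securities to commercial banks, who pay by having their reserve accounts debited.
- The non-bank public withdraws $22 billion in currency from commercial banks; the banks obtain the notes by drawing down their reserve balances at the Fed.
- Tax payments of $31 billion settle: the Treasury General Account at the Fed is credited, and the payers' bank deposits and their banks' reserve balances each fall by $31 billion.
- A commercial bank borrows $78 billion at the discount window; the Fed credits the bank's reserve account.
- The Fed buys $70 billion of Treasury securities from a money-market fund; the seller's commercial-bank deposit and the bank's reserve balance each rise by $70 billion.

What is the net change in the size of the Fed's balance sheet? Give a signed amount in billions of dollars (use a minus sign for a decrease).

OMO sale (to banks) $18 billion: a Fed asset is shed → −$18B.
Currency withdrawal $22 billion: only the composition of liabilities changes → 0.
Government account inflow $31 billion: only the composition of liabilities changes → 0.
Discount-window loan $78 billion: a Fed asset is acquired → +$78B.
Asset purchase (from non-banks) $70 billion: a Fed asset is acquired → +$70B.
Net: −18 + 0 + 0 + 78 + 70 = +$130 billion.

+$130 billion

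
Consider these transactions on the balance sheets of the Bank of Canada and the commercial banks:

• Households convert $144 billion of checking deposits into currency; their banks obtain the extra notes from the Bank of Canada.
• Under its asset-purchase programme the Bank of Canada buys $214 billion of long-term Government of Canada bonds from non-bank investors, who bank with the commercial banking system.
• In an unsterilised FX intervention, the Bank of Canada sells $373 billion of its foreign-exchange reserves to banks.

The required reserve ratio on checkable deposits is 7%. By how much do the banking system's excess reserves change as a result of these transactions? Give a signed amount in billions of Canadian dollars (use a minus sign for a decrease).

Currency withdrawal $144 billion: reserves −$144B, deposits −$144B.
Asset purchase (from non-banks) $214 billion: reserves +$214B, deposits +$214B.
FX sale $373 billion: reserves −$373B, deposits 0.
Totals: Δreserves = −$303B, Δdeposits = +$70B.
Δrequired reserves = 7% × +$70B = +$4.9B.
Δexcess reserves = Δreserves − Δrequired = −$303B − (+$4.9B) = -$307.9 billion.

-$307.9 billion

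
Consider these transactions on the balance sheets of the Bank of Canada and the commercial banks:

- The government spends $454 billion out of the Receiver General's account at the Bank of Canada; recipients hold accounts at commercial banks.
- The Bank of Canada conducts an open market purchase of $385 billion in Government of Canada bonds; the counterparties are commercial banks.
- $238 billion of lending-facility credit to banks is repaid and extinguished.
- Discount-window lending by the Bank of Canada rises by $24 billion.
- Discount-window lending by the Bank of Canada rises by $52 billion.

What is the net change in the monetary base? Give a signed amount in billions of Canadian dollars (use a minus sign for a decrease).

+$677 billion

Government spending $454 billion: a non-base liability converts back to reserves → +$454B.
OMO purchase (from banks) $385 billion: Bank of Canada balance sheet expands → +$385B.
Discount-window repayment $238 billion: Bank of Canada balance sheet contracts → −$238B.
Discount-window loan $24 billion: Bank of Canada balance sheet expands → +$24B.
Discount-window loan $52 billion: Bank of Canada balance sheet expands → +$52B.
Net: 454 + 385 − 238 + 24 + 52 = +$677 billion.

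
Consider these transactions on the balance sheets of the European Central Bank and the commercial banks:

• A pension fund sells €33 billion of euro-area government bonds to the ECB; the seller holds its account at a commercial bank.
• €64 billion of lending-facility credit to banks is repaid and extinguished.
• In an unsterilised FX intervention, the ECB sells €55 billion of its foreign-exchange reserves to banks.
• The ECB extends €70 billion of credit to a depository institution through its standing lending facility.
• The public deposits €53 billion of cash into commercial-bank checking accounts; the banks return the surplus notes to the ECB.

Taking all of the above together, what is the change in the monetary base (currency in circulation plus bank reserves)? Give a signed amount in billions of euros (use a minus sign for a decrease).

-€16 billion

ECB balance sheet:
  Assets:      Securities +€33B, Loans to banks +€6B, Foreign assets −€55B
  Liabilities: Bank reserves +€37B, Currency in circulation −€53B
Monetary base = currency + reserves: −€53B + (+€37B) = -€16 billion.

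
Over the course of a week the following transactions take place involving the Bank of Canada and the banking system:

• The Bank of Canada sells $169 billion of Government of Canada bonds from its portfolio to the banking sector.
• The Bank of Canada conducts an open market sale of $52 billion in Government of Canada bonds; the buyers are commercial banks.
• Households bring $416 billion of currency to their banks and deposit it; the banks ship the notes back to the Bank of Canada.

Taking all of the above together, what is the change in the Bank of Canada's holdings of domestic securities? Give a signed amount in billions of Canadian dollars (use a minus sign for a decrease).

-$221 billion

Bank of Canada balance sheet:
  Assets:      Securities −$221B
  Liabilities: Bank reserves +$195B, Currency in circulation −$416B
So the change in the Bank of Canada's holdings of domestic securities is -$221 billion.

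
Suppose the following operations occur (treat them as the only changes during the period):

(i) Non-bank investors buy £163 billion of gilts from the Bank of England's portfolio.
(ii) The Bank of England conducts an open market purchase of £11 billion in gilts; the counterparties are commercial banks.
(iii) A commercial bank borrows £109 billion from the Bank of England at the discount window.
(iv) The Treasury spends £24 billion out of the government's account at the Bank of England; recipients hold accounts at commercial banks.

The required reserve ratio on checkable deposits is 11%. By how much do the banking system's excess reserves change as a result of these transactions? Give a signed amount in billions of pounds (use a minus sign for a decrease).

-£3.71 billion

Asset sale (to non-banks) £163 billion: reserves −£163B, deposits −£163B.
OMO purchase (from banks) £11 billion: reserves +£11B, deposits 0.
Discount-window loan £109 billion: reserves +£109B, deposits 0.
Government spending £24 billion: reserves +£24B, deposits +£24B.
Totals: Δreserves = −£19B, Δdeposits = −£139B.
Δrequired reserves = 11% × −£139B = −£15.29B.
Δexcess reserves = Δreserves − Δrequired = −£19B − (−£15.29B) = -£3.71 billion.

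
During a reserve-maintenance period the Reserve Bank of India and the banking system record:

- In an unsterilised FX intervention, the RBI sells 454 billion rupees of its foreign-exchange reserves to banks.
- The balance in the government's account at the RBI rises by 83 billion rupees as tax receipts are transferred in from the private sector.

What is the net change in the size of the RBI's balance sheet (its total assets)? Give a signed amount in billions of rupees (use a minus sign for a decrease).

-454 billion

FX sale 454 billion rupees: an RBI asset is shed → −454B.
Government account inflow 83 billion rupees: only the composition of liabilities changes → 0.
Net: −454 + 0 = -454 billion.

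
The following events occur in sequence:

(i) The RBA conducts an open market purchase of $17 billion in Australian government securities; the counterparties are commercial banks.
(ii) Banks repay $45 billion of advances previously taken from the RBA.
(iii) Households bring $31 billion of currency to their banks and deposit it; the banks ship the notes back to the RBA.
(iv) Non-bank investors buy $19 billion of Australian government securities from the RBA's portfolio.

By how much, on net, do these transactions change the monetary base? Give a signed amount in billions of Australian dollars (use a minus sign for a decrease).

OMO purchase (from banks) $17 billion: RBA balance sheet expands → +$17B.
Discount-window repayment $45 billion: RBA balance sheet contracts → −$45B.
Currency deposit $31 billion: just a shift between currency and reserves — both are base money → 0.
Asset sale (to non-banks) $19 billion: RBA balance sheet contracts → −$19B.
Net: 17 − 45 + 0 − 19 = -$47 billion.

-$47 billion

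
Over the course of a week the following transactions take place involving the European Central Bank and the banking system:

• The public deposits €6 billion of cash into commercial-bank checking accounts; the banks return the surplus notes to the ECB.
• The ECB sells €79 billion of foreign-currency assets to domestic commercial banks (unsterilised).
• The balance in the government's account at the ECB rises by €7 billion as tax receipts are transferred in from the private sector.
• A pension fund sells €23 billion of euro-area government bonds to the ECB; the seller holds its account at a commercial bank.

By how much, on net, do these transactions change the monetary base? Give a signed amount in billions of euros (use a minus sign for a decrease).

ECB balance sheet:
  Assets:      Securities +€23B, Foreign assets −€79B
  Liabilities: Bank reserves −€57B, Currency in circulation −€6B, Government deposits +€7B
Commercial banking system:
  Assets:      Reserves at CB −€57B, Foreign assets +€79B
  Liabilities: Checkable deposits +€22B
Monetary base = currency + reserves: −€6B + (−€57B) = -€63 billion.

-€63 billion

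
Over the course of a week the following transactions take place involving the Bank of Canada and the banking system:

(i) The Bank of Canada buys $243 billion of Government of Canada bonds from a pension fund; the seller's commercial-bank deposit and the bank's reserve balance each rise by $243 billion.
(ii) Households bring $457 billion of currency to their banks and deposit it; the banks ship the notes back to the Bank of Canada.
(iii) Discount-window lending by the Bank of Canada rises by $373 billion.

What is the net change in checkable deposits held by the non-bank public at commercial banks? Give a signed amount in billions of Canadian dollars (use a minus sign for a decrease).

Asset purchase (from non-banks) $243 billion: non-bank counterparties' bank balances rise → +$243B.
Currency deposit $457 billion: non-bank counterparties' bank balances rise → +$457B.
Discount-window loan $373 billion: the counterparty is a bank, so public deposits are unchanged → 0.
Net: 243 + 457 + 0 = +$700 billion.

+$700 billion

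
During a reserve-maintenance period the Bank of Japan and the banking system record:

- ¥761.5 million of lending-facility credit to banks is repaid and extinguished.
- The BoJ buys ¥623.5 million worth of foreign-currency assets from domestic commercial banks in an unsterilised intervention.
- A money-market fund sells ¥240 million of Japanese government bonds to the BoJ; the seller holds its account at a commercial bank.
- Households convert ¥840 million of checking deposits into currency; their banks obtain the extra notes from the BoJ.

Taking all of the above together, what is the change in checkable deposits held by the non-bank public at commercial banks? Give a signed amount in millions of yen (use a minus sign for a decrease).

-¥600 million

BoJ balance sheet:
  Assets:      Securities +¥240M, Loans to banks −¥761.5M, Foreign assets +¥623.5M
  Liabilities: Bank reserves −¥738M, Currency in circulation +¥840M
Commercial banking system:
  Assets:      Reserves at CB −¥738M, Foreign assets −¥623.5M
  Liabilities: Checkable deposits −¥600M, Borrowings from CB −¥761.5M
So the change in checkable deposits held by the non-bank public at commercial banks is -¥600 million.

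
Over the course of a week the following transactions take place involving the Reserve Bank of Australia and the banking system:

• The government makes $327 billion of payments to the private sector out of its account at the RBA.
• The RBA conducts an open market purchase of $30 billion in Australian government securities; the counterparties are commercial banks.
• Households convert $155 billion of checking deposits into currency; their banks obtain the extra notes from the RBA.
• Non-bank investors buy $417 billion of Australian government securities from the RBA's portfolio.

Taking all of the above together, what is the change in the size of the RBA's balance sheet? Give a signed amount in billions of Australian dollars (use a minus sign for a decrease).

Government spending $327 billion: only the composition of liabilities changes → 0.
OMO purchase (from banks) $30 billion: an RBA asset is acquired → +$30B.
Currency withdrawal $155 billion: only the composition of liabilities changes → 0.
Asset sale (to non-banks) $417 billion: an RBA asset is shed → −$417B.
Net: 0 + 30 + 0 − 417 = -$387 billion.

-$387 billion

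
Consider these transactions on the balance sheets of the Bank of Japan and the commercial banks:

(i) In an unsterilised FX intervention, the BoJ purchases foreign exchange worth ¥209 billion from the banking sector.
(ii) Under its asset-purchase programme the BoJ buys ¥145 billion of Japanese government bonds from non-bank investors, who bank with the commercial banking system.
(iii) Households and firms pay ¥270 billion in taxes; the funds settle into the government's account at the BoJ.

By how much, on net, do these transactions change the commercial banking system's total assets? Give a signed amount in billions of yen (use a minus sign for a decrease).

-¥125 billion

BoJ balance sheet:
  Assets:      Securities +¥145B, Foreign assets +¥209B
  Liabilities: Bank reserves +¥84B, Government deposits +¥270B
Commercial banking system:
  Assets:      Reserves at CB +¥84B, Foreign assets −¥209B
  Liabilities: Checkable deposits −¥125B
Change in total bank assets = -¥125 billion.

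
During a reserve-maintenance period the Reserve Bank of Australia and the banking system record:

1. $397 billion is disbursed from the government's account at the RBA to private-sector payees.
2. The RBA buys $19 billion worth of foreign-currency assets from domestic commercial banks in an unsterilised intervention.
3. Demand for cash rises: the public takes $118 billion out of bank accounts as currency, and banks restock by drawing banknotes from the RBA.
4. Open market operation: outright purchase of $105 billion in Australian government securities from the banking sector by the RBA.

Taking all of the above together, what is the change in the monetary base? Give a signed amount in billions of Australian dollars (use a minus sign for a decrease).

Government spending $397 billion: a non-base liability converts back to reserves → +$397B.
FX purchase $19 billion: RBA balance sheet expands → +$19B.
Currency withdrawal $118 billion: just a shift between currency and reserves — both are base money → 0.
OMO purchase (from banks) $105 billion: RBA balance sheet expands → +$105B.
Net: 397 + 19 + 0 + 105 = +$521 billion.

+$521 billion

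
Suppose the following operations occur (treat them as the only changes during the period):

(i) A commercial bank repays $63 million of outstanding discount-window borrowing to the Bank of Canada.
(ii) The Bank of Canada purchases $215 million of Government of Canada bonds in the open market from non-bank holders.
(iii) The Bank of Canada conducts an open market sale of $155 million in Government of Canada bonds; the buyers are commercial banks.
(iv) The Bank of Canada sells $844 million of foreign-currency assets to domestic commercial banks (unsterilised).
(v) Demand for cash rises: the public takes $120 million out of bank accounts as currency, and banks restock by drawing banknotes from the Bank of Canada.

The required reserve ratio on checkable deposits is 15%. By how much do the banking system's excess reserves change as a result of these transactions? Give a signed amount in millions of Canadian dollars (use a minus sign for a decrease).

-$981.25 million

Discount-window repayment $63 million: reserves −$63M, deposits 0.
Asset purchase (from non-banks) $215 million: reserves +$215M, deposits +$215M.
OMO sale (to banks) $155 million: reserves −$155M, deposits 0.
FX sale $844 million: reserves −$844M, deposits 0.
Currency withdrawal $120 million: reserves −$120M, deposits −$120M.
Totals: Δreserves = −$967M, Δdeposits = +$95M.
Δrequired reserves = 15% × +$95M = +$14.25M.
Δexcess reserves = Δreserves − Δrequired = −$967M − (+$14.25M) = -$981.25 million.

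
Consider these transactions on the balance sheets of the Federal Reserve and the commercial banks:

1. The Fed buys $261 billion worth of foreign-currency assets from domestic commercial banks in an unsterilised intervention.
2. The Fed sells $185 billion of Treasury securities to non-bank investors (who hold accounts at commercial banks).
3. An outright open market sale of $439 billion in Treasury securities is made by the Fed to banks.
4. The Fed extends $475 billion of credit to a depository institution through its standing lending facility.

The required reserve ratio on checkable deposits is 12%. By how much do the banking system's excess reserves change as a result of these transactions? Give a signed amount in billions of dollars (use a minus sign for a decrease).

FX purchase $261 billion: reserves +$261B, deposits 0.
Asset sale (to non-banks) $185 billion: reserves −$185B, deposits −$185B.
OMO sale (to banks) $439 billion: reserves −$439B, deposits 0.
Discount-window loan $475 billion: reserves +$475B, deposits 0.
Totals: Δreserves = +$112B, Δdeposits = −$185B.
Δrequired reserves = 12% × −$185B = −$22.2B.
Δexcess reserves = Δreserves − Δrequired = +$112B − (−$22.2B) = +$134.2 billion.

+$134.2 billion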